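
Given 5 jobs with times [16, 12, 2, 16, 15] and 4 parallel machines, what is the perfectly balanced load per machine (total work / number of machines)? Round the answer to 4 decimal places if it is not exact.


Total processing time = 16 + 12 + 2 + 16 + 15 = 61
Number of machines = 4
Ideal balanced load = 61 / 4 = 15.25

15.25


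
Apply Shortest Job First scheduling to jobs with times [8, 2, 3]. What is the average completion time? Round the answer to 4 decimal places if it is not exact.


SJF order (ascending): [2, 3, 8]
Completion times:
  Job 1: burst=2, C=2
  Job 2: burst=3, C=5
  Job 3: burst=8, C=13
Average completion = 20/3 = 6.6667

6.6667


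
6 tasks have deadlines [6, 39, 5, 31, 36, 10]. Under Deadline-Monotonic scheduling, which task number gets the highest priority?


Sort tasks by relative deadline (ascending):
  Task 3: deadline = 5
  Task 1: deadline = 6
  Task 6: deadline = 10
  Task 4: deadline = 31
  Task 5: deadline = 36
  Task 2: deadline = 39
Priority order (highest first): [3, 1, 6, 4, 5, 2]
Highest priority task = 3

3


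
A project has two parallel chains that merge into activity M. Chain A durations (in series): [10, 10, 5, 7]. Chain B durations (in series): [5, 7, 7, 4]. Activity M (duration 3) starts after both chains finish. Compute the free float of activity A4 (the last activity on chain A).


ES(A4) = sum of predecessors on chain A = 25
EF(A4) = ES + duration = 25 + 7 = 32
Successor of A4 is M. ES(M) = max(sum(A), sum(B)) = max(32, 23) = 32
Free float = ES(successor) - EF(current) = 32 - 32 = 0

0


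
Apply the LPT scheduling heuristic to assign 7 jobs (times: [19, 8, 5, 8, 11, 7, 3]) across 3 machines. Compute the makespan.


Sort jobs in decreasing order (LPT): [19, 11, 8, 8, 7, 5, 3]
Assign each job to the least loaded machine:
  Machine 1: jobs [19], load = 19
  Machine 2: jobs [11, 7, 3], load = 21
  Machine 3: jobs [8, 8, 5], load = 21
Makespan = max load = 21

21


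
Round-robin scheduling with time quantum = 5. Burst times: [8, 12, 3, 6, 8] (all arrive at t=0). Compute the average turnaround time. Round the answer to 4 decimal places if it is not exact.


Time quantum = 5
Execution trace:
  J1 runs 5 units, time = 5
  J2 runs 5 units, time = 10
  J3 runs 3 units, time = 13
  J4 runs 5 units, time = 18
  J5 runs 5 units, time = 23
  J1 runs 3 units, time = 26
  J2 runs 5 units, time = 31
  J4 runs 1 units, time = 32
  J5 runs 3 units, time = 35
  J2 runs 2 units, time = 37
Finish times: [26, 37, 13, 32, 35]
Average turnaround = 143/5 = 28.6

28.6


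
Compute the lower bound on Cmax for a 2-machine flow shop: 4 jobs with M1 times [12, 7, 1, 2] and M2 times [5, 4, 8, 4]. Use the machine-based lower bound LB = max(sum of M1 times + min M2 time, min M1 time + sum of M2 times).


LB1 = sum(M1 times) + min(M2 times) = 22 + 4 = 26
LB2 = min(M1 times) + sum(M2 times) = 1 + 21 = 22
Lower bound = max(LB1, LB2) = max(26, 22) = 26

26


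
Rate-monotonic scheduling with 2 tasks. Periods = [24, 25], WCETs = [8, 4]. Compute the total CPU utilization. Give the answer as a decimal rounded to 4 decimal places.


Compute individual utilizations (exact fractions):
  Task 1: C/T = 8/24 = 1/3 (approx. 0.3333)
  Task 2: C/T = 4/25 (approx. 0.16)
Total utilization U = 1/3 + 4/25 = 37/75
Rounded to 4 decimal places: U = 0.4933
RM (Liu & Layland) bound for 2 tasks = 0.828427; compare with U = 37/75 (approx. 0.493333)
U <= bound, so schedulable by RM sufficient condition.

0.4933


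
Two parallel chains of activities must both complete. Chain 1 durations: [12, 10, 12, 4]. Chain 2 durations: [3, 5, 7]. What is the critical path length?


Path A total = 12 + 10 + 12 + 4 = 38
Path B total = 3 + 5 + 7 = 15
Critical path = longest path = max(38, 15) = 38

38


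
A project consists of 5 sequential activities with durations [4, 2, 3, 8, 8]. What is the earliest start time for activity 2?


Activity 2 starts after activities 1 through 1 complete.
Predecessor durations: [4]
ES = 4 = 4

4


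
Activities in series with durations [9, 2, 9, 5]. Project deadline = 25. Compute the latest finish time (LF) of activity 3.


LF(activity 3) = deadline - sum of successor durations
Successors: activities 4 through 4 with durations [5]
Sum of successor durations = 5
LF = 25 - 5 = 20

20


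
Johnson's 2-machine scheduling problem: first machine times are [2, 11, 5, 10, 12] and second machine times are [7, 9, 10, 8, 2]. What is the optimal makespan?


Apply Johnson's rule:
  Group 1 (a <= b): [(1, 2, 7), (3, 5, 10)]
  Group 2 (a > b): [(2, 11, 9), (4, 10, 8), (5, 12, 2)]
Optimal job order: [1, 3, 2, 4, 5]
Schedule:
  Job 1: M1 done at 2, M2 done at 9
  Job 3: M1 done at 7, M2 done at 19
  Job 2: M1 done at 18, M2 done at 28
  Job 4: M1 done at 28, M2 done at 36
  Job 5: M1 done at 40, M2 done at 42
Makespan = 42

42


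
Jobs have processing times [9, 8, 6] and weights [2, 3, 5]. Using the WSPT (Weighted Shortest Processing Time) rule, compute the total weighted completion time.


Compute p/w ratios and sort ascending (WSPT): [(6, 5), (8, 3), (9, 2)]
Compute weighted completion times:
  Job (p=6,w=5): C=6, w*C=5*6=30
  Job (p=8,w=3): C=14, w*C=3*14=42
  Job (p=9,w=2): C=23, w*C=2*23=46
Total weighted completion time = 118

118


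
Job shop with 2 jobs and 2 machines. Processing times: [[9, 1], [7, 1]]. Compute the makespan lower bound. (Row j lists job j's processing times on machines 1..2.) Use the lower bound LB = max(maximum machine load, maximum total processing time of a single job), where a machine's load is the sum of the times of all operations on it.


Machine loads:
  Machine 1: 9 + 7 = 16
  Machine 2: 1 + 1 = 2
Max machine load = 16
Job totals:
  Job 1: 10
  Job 2: 8
Max job total = 10
Lower bound = max(16, 10) = 16

16


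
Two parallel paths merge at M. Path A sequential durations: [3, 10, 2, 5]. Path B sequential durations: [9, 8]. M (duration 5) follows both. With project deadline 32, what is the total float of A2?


Forward pass: ES(A2) = sum of predecessors on chain A = 3
EF = ES + duration = 3 + 10 = 13
Backward pass: LF(M) = deadline = 32; LS(M) = 32 - 5 = 27
LF(A2) = LS(M) - sum(successors on chain A) = 27 - 7 = 20
LS = LF - duration = 20 - 10 = 10
Total float = LS - ES = 10 - 3 = 7

7


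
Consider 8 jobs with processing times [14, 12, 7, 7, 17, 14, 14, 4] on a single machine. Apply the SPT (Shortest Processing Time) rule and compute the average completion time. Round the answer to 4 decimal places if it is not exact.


Sort jobs by processing time (SPT order): [4, 7, 7, 12, 14, 14, 14, 17]
Compute completion times sequentially:
  Job 1: processing = 4, completes at 4
  Job 2: processing = 7, completes at 11
  Job 3: processing = 7, completes at 18
  Job 4: processing = 12, completes at 30
  Job 5: processing = 14, completes at 44
  Job 6: processing = 14, completes at 58
  Job 7: processing = 14, completes at 72
  Job 8: processing = 17, completes at 89
Sum of completion times = 326
Average completion time = 326/8 = 40.75

40.75


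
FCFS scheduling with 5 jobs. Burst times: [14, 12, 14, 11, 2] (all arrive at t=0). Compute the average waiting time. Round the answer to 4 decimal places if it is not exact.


FCFS order (as given): [14, 12, 14, 11, 2]
Waiting times:
  Job 1: wait = 0
  Job 2: wait = 14
  Job 3: wait = 26
  Job 4: wait = 40
  Job 5: wait = 51
Sum of waiting times = 131
Average waiting time = 131/5 = 26.2

26.2


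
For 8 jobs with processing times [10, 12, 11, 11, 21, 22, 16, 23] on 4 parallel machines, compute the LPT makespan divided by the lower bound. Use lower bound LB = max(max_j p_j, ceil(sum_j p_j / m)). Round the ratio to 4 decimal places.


LPT order: [23, 22, 21, 16, 12, 11, 11, 10]
Machine loads after assignment: [33, 33, 32, 28]
LPT makespan = 33
Lower bound = max(max_job, ceil(total/4)) = max(23, 32) = 32
Ratio = 33 / 32 = 1.0313

1.0313


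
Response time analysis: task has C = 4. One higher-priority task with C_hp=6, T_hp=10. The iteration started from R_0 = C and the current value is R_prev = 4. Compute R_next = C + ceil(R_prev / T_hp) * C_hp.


R_next = C + ceil(R_prev / T_hp) * C_hp
ceil(4 / 10) = ceil(0.4) = 1
Interference = 1 * 6 = 6
R_next = 4 + 6 = 10

10


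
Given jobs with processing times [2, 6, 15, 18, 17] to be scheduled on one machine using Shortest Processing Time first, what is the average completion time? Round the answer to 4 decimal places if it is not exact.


Sort jobs by processing time (SPT order): [2, 6, 15, 17, 18]
Compute completion times sequentially:
  Job 1: processing = 2, completes at 2
  Job 2: processing = 6, completes at 8
  Job 3: processing = 15, completes at 23
  Job 4: processing = 17, completes at 40
  Job 5: processing = 18, completes at 58
Sum of completion times = 131
Average completion time = 131/5 = 26.2

26.2


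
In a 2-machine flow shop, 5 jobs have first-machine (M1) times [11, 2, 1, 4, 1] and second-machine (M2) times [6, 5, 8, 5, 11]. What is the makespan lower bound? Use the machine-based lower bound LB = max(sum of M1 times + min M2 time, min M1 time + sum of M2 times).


LB1 = sum(M1 times) + min(M2 times) = 19 + 5 = 24
LB2 = min(M1 times) + sum(M2 times) = 1 + 35 = 36
Lower bound = max(LB1, LB2) = max(24, 36) = 36

36


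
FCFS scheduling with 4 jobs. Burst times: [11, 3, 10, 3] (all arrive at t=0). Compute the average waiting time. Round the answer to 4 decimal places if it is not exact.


FCFS order (as given): [11, 3, 10, 3]
Waiting times:
  Job 1: wait = 0
  Job 2: wait = 11
  Job 3: wait = 14
  Job 4: wait = 24
Sum of waiting times = 49
Average waiting time = 49/4 = 12.25

12.25


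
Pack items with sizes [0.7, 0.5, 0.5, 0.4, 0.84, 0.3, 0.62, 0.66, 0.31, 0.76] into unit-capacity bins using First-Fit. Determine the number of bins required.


Place items sequentially using First-Fit:
  Item 0.7 -> new Bin 1
  Item 0.5 -> new Bin 2
  Item 0.5 -> Bin 2 (now 1.0)
  Item 0.4 -> new Bin 3
  Item 0.84 -> new Bin 4
  Item 0.3 -> Bin 1 (now 1.0)
  Item 0.62 -> new Bin 5
  Item 0.66 -> new Bin 6
  Item 0.31 -> Bin 3 (now 0.71)
  Item 0.76 -> new Bin 7
Total bins used = 7

7


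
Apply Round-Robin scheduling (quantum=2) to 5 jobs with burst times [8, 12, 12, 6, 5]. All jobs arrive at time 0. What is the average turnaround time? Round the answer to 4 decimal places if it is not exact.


Time quantum = 2
Execution trace:
  J1 runs 2 units, time = 2
  J2 runs 2 units, time = 4
  J3 runs 2 units, time = 6
  J4 runs 2 units, time = 8
  J5 runs 2 units, time = 10
  J1 runs 2 units, time = 12
  J2 runs 2 units, time = 14
  J3 runs 2 units, time = 16
  J4 runs 2 units, time = 18
  J5 runs 2 units, time = 20
  J1 runs 2 units, time = 22
  J2 runs 2 units, time = 24
  J3 runs 2 units, time = 26
  J4 runs 2 units, time = 28
  J5 runs 1 units, time = 29
  J1 runs 2 units, time = 31
  J2 runs 2 units, time = 33
  J3 runs 2 units, time = 35
  J2 runs 2 units, time = 37
  J3 runs 2 units, time = 39
  J2 runs 2 units, time = 41
  J3 runs 2 units, time = 43
Finish times: [31, 41, 43, 28, 29]
Average turnaround = 172/5 = 34.4

34.4


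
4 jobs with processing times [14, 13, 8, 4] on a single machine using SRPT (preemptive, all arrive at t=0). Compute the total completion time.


Since all jobs arrive at t=0, SRPT equals SPT ordering.
SPT order: [4, 8, 13, 14]
Completion times:
  Job 1: p=4, C=4
  Job 2: p=8, C=12
  Job 3: p=13, C=25
  Job 4: p=14, C=39
Total completion time = 4 + 12 + 25 + 39 = 80

80


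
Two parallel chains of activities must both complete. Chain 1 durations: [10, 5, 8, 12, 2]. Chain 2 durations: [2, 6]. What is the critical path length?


Path A total = 10 + 5 + 8 + 12 + 2 = 37
Path B total = 2 + 6 = 8
Critical path = longest path = max(37, 8) = 37

37


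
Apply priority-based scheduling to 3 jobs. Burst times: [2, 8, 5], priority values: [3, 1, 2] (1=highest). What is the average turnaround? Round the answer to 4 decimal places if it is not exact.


Sort by priority (ascending = highest first):
Order: [(1, 8), (2, 5), (3, 2)]
Completion times:
  Priority 1, burst=8, C=8
  Priority 2, burst=5, C=13
  Priority 3, burst=2, C=15
Average turnaround = 36/3 = 12.0

12.0


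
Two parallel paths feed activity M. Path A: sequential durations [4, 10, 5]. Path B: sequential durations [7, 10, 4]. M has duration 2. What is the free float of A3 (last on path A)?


ES(A3) = sum of predecessors on chain A = 14
EF(A3) = ES + duration = 14 + 5 = 19
Successor of A3 is M. ES(M) = max(sum(A), sum(B)) = max(19, 21) = 21
Free float = ES(successor) - EF(current) = 21 - 19 = 2

2


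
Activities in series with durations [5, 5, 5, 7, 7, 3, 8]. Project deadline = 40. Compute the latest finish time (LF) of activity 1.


LF(activity 1) = deadline - sum of successor durations
Successors: activities 2 through 7 with durations [5, 5, 7, 7, 3, 8]
Sum of successor durations = 35
LF = 40 - 35 = 5

5


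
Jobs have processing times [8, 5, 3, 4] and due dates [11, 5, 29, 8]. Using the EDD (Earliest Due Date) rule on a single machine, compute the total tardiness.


Sort by due date (EDD order): [(5, 5), (4, 8), (8, 11), (3, 29)]
Compute completion times and tardiness:
  Job 1: p=5, d=5, C=5, tardiness=max(0,5-5)=0
  Job 2: p=4, d=8, C=9, tardiness=max(0,9-8)=1
  Job 3: p=8, d=11, C=17, tardiness=max(0,17-11)=6
  Job 4: p=3, d=29, C=20, tardiness=max(0,20-29)=0
Total tardiness = 7

7


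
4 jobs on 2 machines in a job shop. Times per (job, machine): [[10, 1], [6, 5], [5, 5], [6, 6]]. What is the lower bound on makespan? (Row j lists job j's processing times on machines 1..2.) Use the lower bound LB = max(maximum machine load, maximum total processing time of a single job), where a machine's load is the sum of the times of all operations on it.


Machine loads:
  Machine 1: 10 + 6 + 5 + 6 = 27
  Machine 2: 1 + 5 + 5 + 6 = 17
Max machine load = 27
Job totals:
  Job 1: 11
  Job 2: 11
  Job 3: 10
  Job 4: 12
Max job total = 12
Lower bound = max(27, 12) = 27

27


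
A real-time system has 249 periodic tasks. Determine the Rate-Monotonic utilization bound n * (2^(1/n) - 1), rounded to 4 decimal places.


Compute 2^(1/249) = 1.0027876018
Subtract 1: 1.0027876018 - 1 = 0.0027876018
Multiply by n: 249 * 0.0027876018 = 0.6941128482
Round to 4 dp: 0.6941

0.6941


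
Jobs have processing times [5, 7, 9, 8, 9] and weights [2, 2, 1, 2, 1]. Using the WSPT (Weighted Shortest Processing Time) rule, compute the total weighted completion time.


Compute p/w ratios and sort ascending (WSPT): [(5, 2), (7, 2), (8, 2), (9, 1), (9, 1)]
Compute weighted completion times:
  Job (p=5,w=2): C=5, w*C=2*5=10
  Job (p=7,w=2): C=12, w*C=2*12=24
  Job (p=8,w=2): C=20, w*C=2*20=40
  Job (p=9,w=1): C=29, w*C=1*29=29
  Job (p=9,w=1): C=38, w*C=1*38=38
Total weighted completion time = 141

141


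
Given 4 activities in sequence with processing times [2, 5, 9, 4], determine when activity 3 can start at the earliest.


Activity 3 starts after activities 1 through 2 complete.
Predecessor durations: [2, 5]
ES = 2 + 5 = 7

7


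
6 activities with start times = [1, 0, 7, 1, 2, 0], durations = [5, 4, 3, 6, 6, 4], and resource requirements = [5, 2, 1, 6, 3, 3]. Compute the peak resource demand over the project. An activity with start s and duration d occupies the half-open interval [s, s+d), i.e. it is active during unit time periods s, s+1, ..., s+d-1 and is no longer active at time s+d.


Each activity i is active on [start_i, start_i + duration_i).
Compute total resource usage per time slot:
  t=0: active resources = [2, 3], total = 5
  t=1: active resources = [5, 2, 6, 3], total = 16
  t=2: active resources = [5, 2, 6, 3, 3], total = 19
  t=3: active resources = [5, 2, 6, 3, 3], total = 19
  t=4: active resources = [5, 6, 3], total = 14
  t=5: active resources = [5, 6, 3], total = 14
  t=6: active resources = [6, 3], total = 9
  t=7: active resources = [1, 3], total = 4
  t=8: active resources = [1], total = 1
  t=9: active resources = [1], total = 1
Peak resource demand = 19

19


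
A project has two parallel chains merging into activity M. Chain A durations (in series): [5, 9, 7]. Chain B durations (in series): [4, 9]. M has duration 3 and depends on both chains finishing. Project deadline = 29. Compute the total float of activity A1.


Forward pass: ES(A1) = sum of predecessors on chain A = 0
EF = ES + duration = 0 + 5 = 5
Backward pass: LF(M) = deadline = 29; LS(M) = 29 - 3 = 26
LF(A1) = LS(M) - sum(successors on chain A) = 26 - 16 = 10
LS = LF - duration = 10 - 5 = 5
Total float = LS - ES = 5 - 0 = 5

5


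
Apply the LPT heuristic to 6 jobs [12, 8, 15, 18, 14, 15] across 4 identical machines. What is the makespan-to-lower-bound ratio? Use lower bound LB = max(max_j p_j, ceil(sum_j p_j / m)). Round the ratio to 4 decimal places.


LPT order: [18, 15, 15, 14, 12, 8]
Machine loads after assignment: [18, 23, 15, 26]
LPT makespan = 26
Lower bound = max(max_job, ceil(total/4)) = max(18, 21) = 21
Ratio = 26 / 21 = 1.2381

1.2381


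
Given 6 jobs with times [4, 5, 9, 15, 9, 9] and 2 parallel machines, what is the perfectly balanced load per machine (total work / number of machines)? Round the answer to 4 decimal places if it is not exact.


Total processing time = 4 + 5 + 9 + 15 + 9 + 9 = 51
Number of machines = 2
Ideal balanced load = 51 / 2 = 25.5

25.5


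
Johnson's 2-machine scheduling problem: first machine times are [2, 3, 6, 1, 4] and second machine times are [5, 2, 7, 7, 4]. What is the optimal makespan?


Apply Johnson's rule:
  Group 1 (a <= b): [(4, 1, 7), (1, 2, 5), (5, 4, 4), (3, 6, 7)]
  Group 2 (a > b): [(2, 3, 2)]
Optimal job order: [4, 1, 5, 3, 2]
Schedule:
  Job 4: M1 done at 1, M2 done at 8
  Job 1: M1 done at 3, M2 done at 13
  Job 5: M1 done at 7, M2 done at 17
  Job 3: M1 done at 13, M2 done at 24
  Job 2: M1 done at 16, M2 done at 26
Makespan = 26

26


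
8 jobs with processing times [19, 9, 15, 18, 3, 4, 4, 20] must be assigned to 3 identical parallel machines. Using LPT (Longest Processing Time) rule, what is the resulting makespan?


Sort jobs in decreasing order (LPT): [20, 19, 18, 15, 9, 4, 4, 3]
Assign each job to the least loaded machine:
  Machine 1: jobs [20, 4, 4, 3], load = 31
  Machine 2: jobs [19, 9], load = 28
  Machine 3: jobs [18, 15], load = 33
Makespan = max load = 33

33


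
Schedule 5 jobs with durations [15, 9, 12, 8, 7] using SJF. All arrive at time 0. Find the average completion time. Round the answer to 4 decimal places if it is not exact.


SJF order (ascending): [7, 8, 9, 12, 15]
Completion times:
  Job 1: burst=7, C=7
  Job 2: burst=8, C=15
  Job 3: burst=9, C=24
  Job 4: burst=12, C=36
  Job 5: burst=15, C=51
Average completion = 133/5 = 26.6

26.6


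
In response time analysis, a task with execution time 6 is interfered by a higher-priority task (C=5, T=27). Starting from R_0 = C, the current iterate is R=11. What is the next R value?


R_next = C + ceil(R_prev / T_hp) * C_hp
ceil(11 / 27) = ceil(0.4074) = 1
Interference = 1 * 5 = 5
R_next = 6 + 5 = 11
R_next = R_prev, so the iteration has converged (response time = 11).

11


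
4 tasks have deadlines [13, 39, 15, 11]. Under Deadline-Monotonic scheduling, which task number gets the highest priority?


Sort tasks by relative deadline (ascending):
  Task 4: deadline = 11
  Task 1: deadline = 13
  Task 3: deadline = 15
  Task 2: deadline = 39
Priority order (highest first): [4, 1, 3, 2]
Highest priority task = 4

4


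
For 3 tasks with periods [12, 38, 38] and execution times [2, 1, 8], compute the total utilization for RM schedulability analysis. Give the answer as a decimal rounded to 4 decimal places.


Compute individual utilizations (exact fractions):
  Task 1: C/T = 2/12 = 1/6 (approx. 0.1667)
  Task 2: C/T = 1/38 (approx. 0.0263)
  Task 3: C/T = 8/38 = 4/19 (approx. 0.2105)
Total utilization U = 1/6 + 1/38 + 4/19 = 23/57
Rounded to 4 decimal places: U = 0.4035
RM (Liu & Layland) bound for 3 tasks = 0.779763; compare with U = 23/57 (approx. 0.403509)
U <= bound, so schedulable by RM sufficient condition.

0.4035


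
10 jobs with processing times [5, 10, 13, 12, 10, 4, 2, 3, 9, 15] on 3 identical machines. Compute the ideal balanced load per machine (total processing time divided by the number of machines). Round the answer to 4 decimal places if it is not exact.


Total processing time = 5 + 10 + 13 + 12 + 10 + 4 + 2 + 3 + 9 + 15 = 83
Number of machines = 3
Ideal balanced load = 83 / 3 = 27.6667

27.6667


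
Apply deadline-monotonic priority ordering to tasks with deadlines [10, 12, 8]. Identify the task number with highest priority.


Sort tasks by relative deadline (ascending):
  Task 3: deadline = 8
  Task 1: deadline = 10
  Task 2: deadline = 12
Priority order (highest first): [3, 1, 2]
Highest priority task = 3

3


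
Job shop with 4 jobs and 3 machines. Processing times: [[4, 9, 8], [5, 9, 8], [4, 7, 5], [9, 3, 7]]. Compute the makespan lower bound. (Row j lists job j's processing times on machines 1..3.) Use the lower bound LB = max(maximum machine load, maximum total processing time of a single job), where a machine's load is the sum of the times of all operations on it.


Machine loads:
  Machine 1: 4 + 5 + 4 + 9 = 22
  Machine 2: 9 + 9 + 7 + 3 = 28
  Machine 3: 8 + 8 + 5 + 7 = 28
Max machine load = 28
Job totals:
  Job 1: 21
  Job 2: 22
  Job 3: 16
  Job 4: 19
Max job total = 22
Lower bound = max(28, 22) = 28

28


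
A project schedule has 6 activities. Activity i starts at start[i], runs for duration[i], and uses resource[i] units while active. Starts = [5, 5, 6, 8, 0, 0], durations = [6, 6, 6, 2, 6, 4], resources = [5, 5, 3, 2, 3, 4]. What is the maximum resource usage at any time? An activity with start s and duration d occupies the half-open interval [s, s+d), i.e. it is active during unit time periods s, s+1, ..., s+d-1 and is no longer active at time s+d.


Each activity i is active on [start_i, start_i + duration_i).
Compute total resource usage per time slot:
  t=0: active resources = [3, 4], total = 7
  t=1: active resources = [3, 4], total = 7
  t=2: active resources = [3, 4], total = 7
  t=3: active resources = [3, 4], total = 7
  t=4: active resources = [3], total = 3
  t=5: active resources = [5, 5, 3], total = 13
  t=6: active resources = [5, 5, 3], total = 13
  t=7: active resources = [5, 5, 3], total = 13
  t=8: active resources = [5, 5, 3, 2], total = 15
  t=9: active resources = [5, 5, 3, 2], total = 15
  t=10: active resources = [5, 5, 3], total = 13
  t=11: active resources = [3], total = 3
Peak resource demand = 15

15


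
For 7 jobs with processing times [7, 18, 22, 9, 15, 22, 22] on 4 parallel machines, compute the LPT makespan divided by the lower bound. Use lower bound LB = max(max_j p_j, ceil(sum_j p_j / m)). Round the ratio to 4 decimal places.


LPT order: [22, 22, 22, 18, 15, 9, 7]
Machine loads after assignment: [31, 29, 22, 33]
LPT makespan = 33
Lower bound = max(max_job, ceil(total/4)) = max(22, 29) = 29
Ratio = 33 / 29 = 1.1379

1.1379


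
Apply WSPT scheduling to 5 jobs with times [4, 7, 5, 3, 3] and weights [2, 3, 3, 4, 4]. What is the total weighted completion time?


Compute p/w ratios and sort ascending (WSPT): [(3, 4), (3, 4), (5, 3), (4, 2), (7, 3)]
Compute weighted completion times:
  Job (p=3,w=4): C=3, w*C=4*3=12
  Job (p=3,w=4): C=6, w*C=4*6=24
  Job (p=5,w=3): C=11, w*C=3*11=33
  Job (p=4,w=2): C=15, w*C=2*15=30
  Job (p=7,w=3): C=22, w*C=3*22=66
Total weighted completion time = 165

165


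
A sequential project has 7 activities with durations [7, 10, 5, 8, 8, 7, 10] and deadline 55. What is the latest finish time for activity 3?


LF(activity 3) = deadline - sum of successor durations
Successors: activities 4 through 7 with durations [8, 8, 7, 10]
Sum of successor durations = 33
LF = 55 - 33 = 22

22


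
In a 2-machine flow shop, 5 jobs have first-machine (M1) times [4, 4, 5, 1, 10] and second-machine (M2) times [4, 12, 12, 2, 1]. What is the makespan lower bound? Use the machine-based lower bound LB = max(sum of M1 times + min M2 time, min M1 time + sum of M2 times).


LB1 = sum(M1 times) + min(M2 times) = 24 + 1 = 25
LB2 = min(M1 times) + sum(M2 times) = 1 + 31 = 32
Lower bound = max(LB1, LB2) = max(25, 32) = 32

32


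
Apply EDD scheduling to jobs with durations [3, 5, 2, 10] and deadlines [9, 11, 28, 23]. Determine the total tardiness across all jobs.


Sort by due date (EDD order): [(3, 9), (5, 11), (10, 23), (2, 28)]
Compute completion times and tardiness:
  Job 1: p=3, d=9, C=3, tardiness=max(0,3-9)=0
  Job 2: p=5, d=11, C=8, tardiness=max(0,8-11)=0
  Job 3: p=10, d=23, C=18, tardiness=max(0,18-23)=0
  Job 4: p=2, d=28, C=20, tardiness=max(0,20-28)=0
Total tardiness = 0

0


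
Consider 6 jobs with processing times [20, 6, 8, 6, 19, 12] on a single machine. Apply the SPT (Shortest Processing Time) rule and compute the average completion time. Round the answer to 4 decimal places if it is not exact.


Sort jobs by processing time (SPT order): [6, 6, 8, 12, 19, 20]
Compute completion times sequentially:
  Job 1: processing = 6, completes at 6
  Job 2: processing = 6, completes at 12
  Job 3: processing = 8, completes at 20
  Job 4: processing = 12, completes at 32
  Job 5: processing = 19, completes at 51
  Job 6: processing = 20, completes at 71
Sum of completion times = 192
Average completion time = 192/6 = 32.0

32.0


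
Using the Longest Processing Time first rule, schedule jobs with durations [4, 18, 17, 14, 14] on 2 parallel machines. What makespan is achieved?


Sort jobs in decreasing order (LPT): [18, 17, 14, 14, 4]
Assign each job to the least loaded machine:
  Machine 1: jobs [18, 14], load = 32
  Machine 2: jobs [17, 14, 4], load = 35
Makespan = max load = 35

35


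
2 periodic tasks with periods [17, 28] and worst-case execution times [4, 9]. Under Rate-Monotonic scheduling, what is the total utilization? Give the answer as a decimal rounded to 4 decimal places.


Compute individual utilizations (exact fractions):
  Task 1: C/T = 4/17 (approx. 0.2353)
  Task 2: C/T = 9/28 (approx. 0.3214)
Total utilization U = 4/17 + 9/28 = 265/476
Rounded to 4 decimal places: U = 0.5567
RM (Liu & Layland) bound for 2 tasks = 0.828427; compare with U = 265/476 (approx. 0.556723)
U <= bound, so schedulable by RM sufficient condition.

0.5567


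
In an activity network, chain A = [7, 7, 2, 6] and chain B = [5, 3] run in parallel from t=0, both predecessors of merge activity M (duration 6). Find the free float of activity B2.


ES(B2) = sum of predecessors on chain B = 5
EF(B2) = ES + duration = 5 + 3 = 8
Successor of B2 is M. ES(M) = max(sum(A), sum(B)) = max(22, 8) = 22
Free float = ES(successor) - EF(current) = 22 - 8 = 14

14


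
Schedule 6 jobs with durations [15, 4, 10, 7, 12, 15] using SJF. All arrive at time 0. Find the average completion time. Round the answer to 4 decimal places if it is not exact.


SJF order (ascending): [4, 7, 10, 12, 15, 15]
Completion times:
  Job 1: burst=4, C=4
  Job 2: burst=7, C=11
  Job 3: burst=10, C=21
  Job 4: burst=12, C=33
  Job 5: burst=15, C=48
  Job 6: burst=15, C=63
Average completion = 180/6 = 30.0

30.0


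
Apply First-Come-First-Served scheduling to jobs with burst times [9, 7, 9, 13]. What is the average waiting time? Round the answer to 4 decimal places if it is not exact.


FCFS order (as given): [9, 7, 9, 13]
Waiting times:
  Job 1: wait = 0
  Job 2: wait = 9
  Job 3: wait = 16
  Job 4: wait = 25
Sum of waiting times = 50
Average waiting time = 50/4 = 12.5

12.5


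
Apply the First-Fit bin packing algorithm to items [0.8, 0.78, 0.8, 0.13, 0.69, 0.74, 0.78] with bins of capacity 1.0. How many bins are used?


Place items sequentially using First-Fit:
  Item 0.8 -> new Bin 1
  Item 0.78 -> new Bin 2
  Item 0.8 -> new Bin 3
  Item 0.13 -> Bin 1 (now 0.93)
  Item 0.69 -> new Bin 4
  Item 0.74 -> new Bin 5
  Item 0.78 -> new Bin 6
Total bins used = 6

6


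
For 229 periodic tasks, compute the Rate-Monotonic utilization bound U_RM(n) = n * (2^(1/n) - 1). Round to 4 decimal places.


Compute 2^(1/229) = 1.0030314291
Subtract 1: 1.0030314291 - 1 = 0.0030314291
Multiply by n: 229 * 0.0030314291 = 0.6941972639
Round to 4 dp: 0.6942

0.6942


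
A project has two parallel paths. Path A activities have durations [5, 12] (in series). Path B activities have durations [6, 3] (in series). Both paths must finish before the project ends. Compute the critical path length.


Path A total = 5 + 12 = 17
Path B total = 6 + 3 = 9
Critical path = longest path = max(17, 9) = 17

17


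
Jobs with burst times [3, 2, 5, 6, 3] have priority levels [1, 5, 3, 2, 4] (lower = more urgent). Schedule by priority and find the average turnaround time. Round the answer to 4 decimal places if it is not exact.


Sort by priority (ascending = highest first):
Order: [(1, 3), (2, 6), (3, 5), (4, 3), (5, 2)]
Completion times:
  Priority 1, burst=3, C=3
  Priority 2, burst=6, C=9
  Priority 3, burst=5, C=14
  Priority 4, burst=3, C=17
  Priority 5, burst=2, C=19
Average turnaround = 62/5 = 12.4

12.4


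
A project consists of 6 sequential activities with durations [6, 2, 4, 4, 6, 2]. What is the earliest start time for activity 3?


Activity 3 starts after activities 1 through 2 complete.
Predecessor durations: [6, 2]
ES = 6 + 2 = 8

8


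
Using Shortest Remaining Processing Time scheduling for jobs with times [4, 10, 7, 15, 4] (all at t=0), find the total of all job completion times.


Since all jobs arrive at t=0, SRPT equals SPT ordering.
SPT order: [4, 4, 7, 10, 15]
Completion times:
  Job 1: p=4, C=4
  Job 2: p=4, C=8
  Job 3: p=7, C=15
  Job 4: p=10, C=25
  Job 5: p=15, C=40
Total completion time = 4 + 8 + 15 + 25 + 40 = 92

92


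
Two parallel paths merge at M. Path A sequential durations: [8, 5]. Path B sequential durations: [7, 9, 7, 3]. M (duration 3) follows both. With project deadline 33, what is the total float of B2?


Forward pass: ES(B2) = sum of predecessors on chain B = 7
EF = ES + duration = 7 + 9 = 16
Backward pass: LF(M) = deadline = 33; LS(M) = 33 - 3 = 30
LF(B2) = LS(M) - sum(successors on chain B) = 30 - 10 = 20
LS = LF - duration = 20 - 9 = 11
Total float = LS - ES = 11 - 7 = 4

4


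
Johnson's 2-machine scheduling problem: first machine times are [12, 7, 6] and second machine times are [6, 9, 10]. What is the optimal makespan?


Apply Johnson's rule:
  Group 1 (a <= b): [(3, 6, 10), (2, 7, 9)]
  Group 2 (a > b): [(1, 12, 6)]
Optimal job order: [3, 2, 1]
Schedule:
  Job 3: M1 done at 6, M2 done at 16
  Job 2: M1 done at 13, M2 done at 25
  Job 1: M1 done at 25, M2 done at 31
Makespan = 31

31


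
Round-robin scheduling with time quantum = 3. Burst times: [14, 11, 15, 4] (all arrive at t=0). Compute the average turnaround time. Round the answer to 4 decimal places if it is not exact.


Time quantum = 3
Execution trace:
  J1 runs 3 units, time = 3
  J2 runs 3 units, time = 6
  J3 runs 3 units, time = 9
  J4 runs 3 units, time = 12
  J1 runs 3 units, time = 15
  J2 runs 3 units, time = 18
  J3 runs 3 units, time = 21
  J4 runs 1 units, time = 22
  J1 runs 3 units, time = 25
  J2 runs 3 units, time = 28
  J3 runs 3 units, time = 31
  J1 runs 3 units, time = 34
  J2 runs 2 units, time = 36
  J3 runs 3 units, time = 39
  J1 runs 2 units, time = 41
  J3 runs 3 units, time = 44
Finish times: [41, 36, 44, 22]
Average turnaround = 143/4 = 35.75

35.75


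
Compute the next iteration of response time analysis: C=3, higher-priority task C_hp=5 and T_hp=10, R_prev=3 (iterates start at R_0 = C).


R_next = C + ceil(R_prev / T_hp) * C_hp
ceil(3 / 10) = ceil(0.3) = 1
Interference = 1 * 5 = 5
R_next = 3 + 5 = 8

8


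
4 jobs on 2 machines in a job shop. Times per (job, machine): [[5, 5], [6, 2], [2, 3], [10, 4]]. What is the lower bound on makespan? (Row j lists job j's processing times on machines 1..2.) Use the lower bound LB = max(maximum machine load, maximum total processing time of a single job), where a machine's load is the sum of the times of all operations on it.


Machine loads:
  Machine 1: 5 + 6 + 2 + 10 = 23
  Machine 2: 5 + 2 + 3 + 4 = 14
Max machine load = 23
Job totals:
  Job 1: 10
  Job 2: 8
  Job 3: 5
  Job 4: 14
Max job total = 14
Lower bound = max(23, 14) = 23

23


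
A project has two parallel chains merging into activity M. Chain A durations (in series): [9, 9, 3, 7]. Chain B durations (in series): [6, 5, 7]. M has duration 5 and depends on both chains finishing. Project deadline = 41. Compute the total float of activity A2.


Forward pass: ES(A2) = sum of predecessors on chain A = 9
EF = ES + duration = 9 + 9 = 18
Backward pass: LF(M) = deadline = 41; LS(M) = 41 - 5 = 36
LF(A2) = LS(M) - sum(successors on chain A) = 36 - 10 = 26
LS = LF - duration = 26 - 9 = 17
Total float = LS - ES = 17 - 9 = 8

8


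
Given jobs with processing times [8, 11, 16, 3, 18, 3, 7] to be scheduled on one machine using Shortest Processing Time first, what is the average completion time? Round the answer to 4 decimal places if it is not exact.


Sort jobs by processing time (SPT order): [3, 3, 7, 8, 11, 16, 18]
Compute completion times sequentially:
  Job 1: processing = 3, completes at 3
  Job 2: processing = 3, completes at 6
  Job 3: processing = 7, completes at 13
  Job 4: processing = 8, completes at 21
  Job 5: processing = 11, completes at 32
  Job 6: processing = 16, completes at 48
  Job 7: processing = 18, completes at 66
Sum of completion times = 189
Average completion time = 189/7 = 27.0

27.0


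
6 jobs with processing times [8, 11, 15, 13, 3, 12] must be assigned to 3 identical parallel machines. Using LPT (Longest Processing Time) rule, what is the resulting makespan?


Sort jobs in decreasing order (LPT): [15, 13, 12, 11, 8, 3]
Assign each job to the least loaded machine:
  Machine 1: jobs [15, 3], load = 18
  Machine 2: jobs [13, 8], load = 21
  Machine 3: jobs [12, 11], load = 23
Makespan = max load = 23

23


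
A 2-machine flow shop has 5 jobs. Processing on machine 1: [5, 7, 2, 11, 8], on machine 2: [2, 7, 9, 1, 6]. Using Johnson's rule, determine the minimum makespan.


Apply Johnson's rule:
  Group 1 (a <= b): [(3, 2, 9), (2, 7, 7)]
  Group 2 (a > b): [(5, 8, 6), (1, 5, 2), (4, 11, 1)]
Optimal job order: [3, 2, 5, 1, 4]
Schedule:
  Job 3: M1 done at 2, M2 done at 11
  Job 2: M1 done at 9, M2 done at 18
  Job 5: M1 done at 17, M2 done at 24
  Job 1: M1 done at 22, M2 done at 26
  Job 4: M1 done at 33, M2 done at 34
Makespan = 34

34


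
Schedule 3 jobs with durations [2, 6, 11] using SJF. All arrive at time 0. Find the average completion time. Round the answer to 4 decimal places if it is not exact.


SJF order (ascending): [2, 6, 11]
Completion times:
  Job 1: burst=2, C=2
  Job 2: burst=6, C=8
  Job 3: burst=11, C=19
Average completion = 29/3 = 9.6667

9.6667


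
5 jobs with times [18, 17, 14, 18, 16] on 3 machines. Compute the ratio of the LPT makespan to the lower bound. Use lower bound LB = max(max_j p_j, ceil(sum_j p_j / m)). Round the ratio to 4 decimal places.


LPT order: [18, 18, 17, 16, 14]
Machine loads after assignment: [32, 18, 33]
LPT makespan = 33
Lower bound = max(max_job, ceil(total/3)) = max(18, 28) = 28
Ratio = 33 / 28 = 1.1786

1.1786


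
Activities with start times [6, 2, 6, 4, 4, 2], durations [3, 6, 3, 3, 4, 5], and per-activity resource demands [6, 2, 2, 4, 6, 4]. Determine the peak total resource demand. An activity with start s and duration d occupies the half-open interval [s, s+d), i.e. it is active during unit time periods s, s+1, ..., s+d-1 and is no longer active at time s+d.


Each activity i is active on [start_i, start_i + duration_i).
Compute total resource usage per time slot:
  t=0: active resources = [], total = 0
  t=1: active resources = [], total = 0
  t=2: active resources = [2, 4], total = 6
  t=3: active resources = [2, 4], total = 6
  t=4: active resources = [2, 4, 6, 4], total = 16
  t=5: active resources = [2, 4, 6, 4], total = 16
  t=6: active resources = [6, 2, 2, 4, 6, 4], total = 24
  t=7: active resources = [6, 2, 2, 6], total = 16
  t=8: active resources = [6, 2], total = 8
Peak resource demand = 24

24


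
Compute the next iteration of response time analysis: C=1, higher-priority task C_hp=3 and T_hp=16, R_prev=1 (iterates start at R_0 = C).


R_next = C + ceil(R_prev / T_hp) * C_hp
ceil(1 / 16) = ceil(0.0625) = 1
Interference = 1 * 3 = 3
R_next = 1 + 3 = 4

4


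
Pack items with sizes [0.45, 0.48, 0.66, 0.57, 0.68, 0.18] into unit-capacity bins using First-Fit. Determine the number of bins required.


Place items sequentially using First-Fit:
  Item 0.45 -> new Bin 1
  Item 0.48 -> Bin 1 (now 0.93)
  Item 0.66 -> new Bin 2
  Item 0.57 -> new Bin 3
  Item 0.68 -> new Bin 4
  Item 0.18 -> Bin 2 (now 0.84)
Total bins used = 4

4


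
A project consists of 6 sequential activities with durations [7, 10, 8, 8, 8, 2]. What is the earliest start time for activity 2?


Activity 2 starts after activities 1 through 1 complete.
Predecessor durations: [7]
ES = 7 = 7

7


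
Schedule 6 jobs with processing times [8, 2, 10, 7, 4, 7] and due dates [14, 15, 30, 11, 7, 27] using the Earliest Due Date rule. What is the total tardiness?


Sort by due date (EDD order): [(4, 7), (7, 11), (8, 14), (2, 15), (7, 27), (10, 30)]
Compute completion times and tardiness:
  Job 1: p=4, d=7, C=4, tardiness=max(0,4-7)=0
  Job 2: p=7, d=11, C=11, tardiness=max(0,11-11)=0
  Job 3: p=8, d=14, C=19, tardiness=max(0,19-14)=5
  Job 4: p=2, d=15, C=21, tardiness=max(0,21-15)=6
  Job 5: p=7, d=27, C=28, tardiness=max(0,28-27)=1
  Job 6: p=10, d=30, C=38, tardiness=max(0,38-30)=8
Total tardiness = 20

20


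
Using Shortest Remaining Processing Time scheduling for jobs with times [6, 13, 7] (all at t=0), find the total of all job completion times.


Since all jobs arrive at t=0, SRPT equals SPT ordering.
SPT order: [6, 7, 13]
Completion times:
  Job 1: p=6, C=6
  Job 2: p=7, C=13
  Job 3: p=13, C=26
Total completion time = 6 + 13 + 26 = 45

45


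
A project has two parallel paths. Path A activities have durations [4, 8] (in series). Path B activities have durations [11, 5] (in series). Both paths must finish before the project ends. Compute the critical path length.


Path A total = 4 + 8 = 12
Path B total = 11 + 5 = 16
Critical path = longest path = max(12, 16) = 16

16


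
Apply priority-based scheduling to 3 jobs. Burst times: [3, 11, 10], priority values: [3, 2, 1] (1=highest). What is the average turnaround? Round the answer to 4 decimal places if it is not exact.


Sort by priority (ascending = highest first):
Order: [(1, 10), (2, 11), (3, 3)]
Completion times:
  Priority 1, burst=10, C=10
  Priority 2, burst=11, C=21
  Priority 3, burst=3, C=24
Average turnaround = 55/3 = 18.3333

18.3333


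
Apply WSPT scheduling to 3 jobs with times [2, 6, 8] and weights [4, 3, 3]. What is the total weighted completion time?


Compute p/w ratios and sort ascending (WSPT): [(2, 4), (6, 3), (8, 3)]
Compute weighted completion times:
  Job (p=2,w=4): C=2, w*C=4*2=8
  Job (p=6,w=3): C=8, w*C=3*8=24
  Job (p=8,w=3): C=16, w*C=3*16=48
Total weighted completion time = 80

80


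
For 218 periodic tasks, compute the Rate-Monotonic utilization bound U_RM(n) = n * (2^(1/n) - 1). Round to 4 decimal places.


Compute 2^(1/218) = 1.0031846344
Subtract 1: 1.0031846344 - 1 = 0.0031846344
Multiply by n: 218 * 0.0031846344 = 0.6942502992
Round to 4 dp: 0.6943

0.6943


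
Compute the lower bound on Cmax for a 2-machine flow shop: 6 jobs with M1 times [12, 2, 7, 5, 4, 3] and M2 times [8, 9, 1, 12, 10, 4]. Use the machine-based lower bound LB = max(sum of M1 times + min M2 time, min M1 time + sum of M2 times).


LB1 = sum(M1 times) + min(M2 times) = 33 + 1 = 34
LB2 = min(M1 times) + sum(M2 times) = 2 + 44 = 46
Lower bound = max(LB1, LB2) = max(34, 46) = 46

46


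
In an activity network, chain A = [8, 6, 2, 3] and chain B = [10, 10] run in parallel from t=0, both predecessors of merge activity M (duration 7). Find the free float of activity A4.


ES(A4) = sum of predecessors on chain A = 16
EF(A4) = ES + duration = 16 + 3 = 19
Successor of A4 is M. ES(M) = max(sum(A), sum(B)) = max(19, 20) = 20
Free float = ES(successor) - EF(current) = 20 - 19 = 1

1
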